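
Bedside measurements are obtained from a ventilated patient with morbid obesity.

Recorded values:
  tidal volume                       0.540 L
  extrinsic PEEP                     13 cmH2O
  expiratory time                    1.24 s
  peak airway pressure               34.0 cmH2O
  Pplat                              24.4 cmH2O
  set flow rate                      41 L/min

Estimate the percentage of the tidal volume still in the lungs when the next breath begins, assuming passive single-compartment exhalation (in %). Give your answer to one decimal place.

15.5

Flow: 41 L/min ÷ 60 = 0.6833 L/s.
R = (PIP − Pplat)/V̇ = (34.0 − 24.4) / 0.6833 = 9.6/0.6833 = 14.049 cmH2O·s/L.
C = Vt/(Pplat − PEEP) = 540.0 / (24.4 − 13) = 540.0/11.4 = 47.368 mL/cmH2O.
τ = R × C = 14.049 × 0.04737 L/cmH2O = 0.6655 s.
Fraction remaining at end-expiration = e^(−Te/τ) = e^(−1.24/0.6655) = 0.1552 → 15.52%.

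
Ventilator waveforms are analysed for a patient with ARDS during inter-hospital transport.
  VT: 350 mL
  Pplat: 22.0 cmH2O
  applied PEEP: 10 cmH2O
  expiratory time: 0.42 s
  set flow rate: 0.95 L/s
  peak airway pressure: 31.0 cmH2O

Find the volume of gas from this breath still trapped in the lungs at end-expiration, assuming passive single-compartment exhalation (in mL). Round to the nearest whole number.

R = (PIP − Pplat)/V̇ = (31.0 − 22.0) / 0.95 = 9.0/0.95 = 9.474 cmH2O·s/L.
C = Vt/(Pplat − PEEP) = 350.0 / (22.0 − 10) = 350.0/12.0 = 29.167 mL/cmH2O.
τ = R × C = 9.474 × 0.02917 L/cmH2O = 0.2764 s.
Fraction remaining = e^(−Te/τ) = e^(−0.42/0.2764) = 0.2188.
Trapped volume = 350.0 × 0.2188 = 76.58 mL.

77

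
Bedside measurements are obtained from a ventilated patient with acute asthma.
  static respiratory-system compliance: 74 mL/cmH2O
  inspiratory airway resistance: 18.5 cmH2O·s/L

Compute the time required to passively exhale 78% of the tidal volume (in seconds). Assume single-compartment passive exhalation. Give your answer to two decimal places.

2.07

τ = R × C = 18.5 × 74 mL/cmH2O = 18.5 × 0.074 L/cmH2O = 1.369 s.
Exhaled fraction f = 1 − e^(−t/τ) → t = −τ·ln(1 − f) = −1.369·ln(0.22) = 2.073 s.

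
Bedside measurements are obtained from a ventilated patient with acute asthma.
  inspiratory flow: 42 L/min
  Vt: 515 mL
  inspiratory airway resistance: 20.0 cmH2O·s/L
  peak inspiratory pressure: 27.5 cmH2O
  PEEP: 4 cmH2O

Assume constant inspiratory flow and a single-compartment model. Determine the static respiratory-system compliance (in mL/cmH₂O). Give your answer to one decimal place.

54.2

Flow: 42 L/min ÷ 60 = 0.7 L/s.
Equation of motion (constant flow): PIP = Vt/C + R·V̇ + PEEP.
Vt/C = PIP − R·V̇ − PEEP = 27.5 − 20.0×0.7 − 4 = 27.5 − 14.0 − 4 = 9.5 cmH2O.
C = Vt / 9.5 = 515 / 9.5 = 54.211 mL/cmH2O.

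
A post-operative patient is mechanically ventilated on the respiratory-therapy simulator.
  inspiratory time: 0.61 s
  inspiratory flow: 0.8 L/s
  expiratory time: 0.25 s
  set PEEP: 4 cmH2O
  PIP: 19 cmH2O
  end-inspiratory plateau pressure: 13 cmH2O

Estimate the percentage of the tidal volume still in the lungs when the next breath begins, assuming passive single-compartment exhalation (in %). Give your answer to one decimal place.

Vt = flow × Ti = 0.8 L/s × 0.61 s × 1000 mL/L = 488.0 mL.
R = (PIP − Pplat)/V̇ = (19 − 13) / 0.8 = 6.0/0.8 = 7.5 cmH2O·s/L.
C = Vt/(Pplat − PEEP) = 488.0 / (13 − 4) = 488.0/9.0 = 54.222 mL/cmH2O.
τ = R × C = 7.5 × 0.05422 L/cmH2O = 0.4067 s.
Fraction remaining at end-expiration = e^(−Te/τ) = e^(−0.25/0.4067) = 0.5408 → 54.08%.

54.1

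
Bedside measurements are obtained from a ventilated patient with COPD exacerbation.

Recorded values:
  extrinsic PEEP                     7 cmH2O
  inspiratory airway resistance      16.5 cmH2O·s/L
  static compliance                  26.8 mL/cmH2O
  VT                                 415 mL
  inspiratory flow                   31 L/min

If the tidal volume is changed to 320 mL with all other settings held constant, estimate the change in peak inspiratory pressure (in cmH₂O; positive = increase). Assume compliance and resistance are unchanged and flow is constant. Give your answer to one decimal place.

PIP = Vt/C + R·V̇ + PEEP (constant-flow equation of motion).
Only the elastic term changes: ΔPIP = ΔVt / C = (320 − 415) / 26.8 = -3.545 cmH2O.

-3.5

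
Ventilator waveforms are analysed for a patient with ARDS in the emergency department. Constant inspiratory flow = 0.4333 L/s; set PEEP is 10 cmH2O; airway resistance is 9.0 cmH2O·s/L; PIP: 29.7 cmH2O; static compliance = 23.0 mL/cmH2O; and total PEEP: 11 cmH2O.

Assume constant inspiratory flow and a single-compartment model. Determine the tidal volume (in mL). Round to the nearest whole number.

340

Total PEEP = 11 cmH2O (set 10 + intrinsic 1); this is the baseline alveolar pressure.
Equation of motion (constant flow): PIP = Vt/C + R·V̇ + PEEP.
Vt/C = PIP − R·V̇ − PEEP = 29.7 − 3.9 − 11 = 14.8 cmH2O.
Vt = C × 14.8 = 23.0 × 14.8 = 340.4 mL.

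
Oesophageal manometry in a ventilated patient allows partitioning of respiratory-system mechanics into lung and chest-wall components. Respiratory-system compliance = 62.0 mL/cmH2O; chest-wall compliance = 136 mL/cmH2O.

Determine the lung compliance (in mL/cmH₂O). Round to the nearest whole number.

1/CL = 1/Crs − 1/Ccw.
1/CL = 1/62.0 − 1/136 = 0.008776.
CL = 113.95 mL/cmH2O.

114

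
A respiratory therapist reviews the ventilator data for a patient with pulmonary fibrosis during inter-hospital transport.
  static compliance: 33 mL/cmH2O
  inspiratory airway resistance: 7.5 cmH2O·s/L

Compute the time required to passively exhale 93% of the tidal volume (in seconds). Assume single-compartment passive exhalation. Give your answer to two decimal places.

τ = R × C = 7.5 × 33 mL/cmH2O = 7.5 × 0.033 L/cmH2O = 0.2475 s.
Exhaled fraction f = 1 − e^(−t/τ) → t = −τ·ln(1 − f) = −0.2475·ln(0.07) = 0.6582 s.

0.66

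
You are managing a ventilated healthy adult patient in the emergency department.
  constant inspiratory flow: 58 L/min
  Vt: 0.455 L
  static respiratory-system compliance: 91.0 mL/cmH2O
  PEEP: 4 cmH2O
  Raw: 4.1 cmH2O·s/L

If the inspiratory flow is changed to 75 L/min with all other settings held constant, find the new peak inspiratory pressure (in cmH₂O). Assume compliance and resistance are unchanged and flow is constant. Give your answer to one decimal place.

Flow: 58 L/min ÷ 60 = 0.9667 L/s.
New flow: 75 L/min ÷ 60 = 1.25 L/s.
PIP = Vt/C + R·V̇ + PEEP (constant-flow equation of motion).
Only the resistive term changes: ΔPIP = R × ΔV̇ = 4.1 × (1.25 − 0.9667) = 4.1 × 0.2833 = 1.162 cmH2O.
Original PIP = 455/91.0 + 4.1×0.9667 + 4 = 12.963 cmH2O; new PIP = 12.963 + (1.162) = 14.125 cmH2O.

14.1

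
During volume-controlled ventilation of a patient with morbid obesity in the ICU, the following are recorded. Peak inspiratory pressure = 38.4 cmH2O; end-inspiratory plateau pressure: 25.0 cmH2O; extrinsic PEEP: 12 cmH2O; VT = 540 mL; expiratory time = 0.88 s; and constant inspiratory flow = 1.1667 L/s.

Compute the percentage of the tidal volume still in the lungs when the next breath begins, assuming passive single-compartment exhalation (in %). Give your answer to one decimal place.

R = (PIP − Pplat)/V̇ = (38.4 − 25.0) / 1.1667 = 13.4/1.1667 = 11.485 cmH2O·s/L.
C = Vt/(Pplat − PEEP) = 540.0 / (25.0 − 12) = 540.0/13.0 = 41.538 mL/cmH2O.
τ = R × C = 11.485 × 0.04154 L/cmH2O = 0.4771 s.
Fraction remaining at end-expiration = e^(−Te/τ) = e^(−0.88/0.4771) = 0.1581 → 15.81%.

15.8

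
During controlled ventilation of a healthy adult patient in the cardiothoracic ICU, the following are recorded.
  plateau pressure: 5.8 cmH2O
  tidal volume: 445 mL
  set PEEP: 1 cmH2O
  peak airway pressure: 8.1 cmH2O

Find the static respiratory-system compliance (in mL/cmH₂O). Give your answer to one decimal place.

92.7

Cstat = Vt / (Pplat − PEEP) = 445 / (5.8 − 1) = 445 / 4.8 = 92.708 mL/cmH2O.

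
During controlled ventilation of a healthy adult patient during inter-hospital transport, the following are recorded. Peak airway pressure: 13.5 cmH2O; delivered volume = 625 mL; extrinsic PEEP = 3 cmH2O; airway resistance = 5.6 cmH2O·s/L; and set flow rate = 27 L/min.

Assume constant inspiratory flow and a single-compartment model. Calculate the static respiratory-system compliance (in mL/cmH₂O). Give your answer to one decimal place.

Flow: 27 L/min ÷ 60 = 0.45 L/s.
Equation of motion (constant flow): PIP = Vt/C + R·V̇ + PEEP.
Vt/C = PIP − R·V̇ − PEEP = 13.5 − 5.6×0.45 − 3 = 13.5 − 2.52 − 3 = 7.98 cmH2O.
C = Vt / 7.98 = 625 / 7.98 = 78.321 mL/cmH2O.

78.3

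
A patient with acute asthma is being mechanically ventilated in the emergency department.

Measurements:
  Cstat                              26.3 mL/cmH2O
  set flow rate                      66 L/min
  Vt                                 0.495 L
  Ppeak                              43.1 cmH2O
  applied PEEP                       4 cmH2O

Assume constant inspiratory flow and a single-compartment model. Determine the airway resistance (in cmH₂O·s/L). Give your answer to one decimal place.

Flow: 66 L/min ÷ 60 = 1.1 L/s.
Equation of motion (constant flow): PIP = Vt/C + R·V̇ + PEEP.
R·V̇ = PIP − Vt/C − PEEP = 43.1 − 495/26.3 − 4 = 43.1 − 18.821 − 4 = 20.279 cmH2O.
R = 20.279 / 1.1 = 18.435 cmH2O·s/L.

18.4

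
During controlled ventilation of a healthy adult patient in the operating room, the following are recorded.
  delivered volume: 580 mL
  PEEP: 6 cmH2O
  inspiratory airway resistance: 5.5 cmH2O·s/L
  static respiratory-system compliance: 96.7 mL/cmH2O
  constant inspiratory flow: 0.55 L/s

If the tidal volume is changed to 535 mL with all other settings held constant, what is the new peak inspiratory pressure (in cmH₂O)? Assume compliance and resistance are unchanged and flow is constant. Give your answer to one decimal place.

PIP = Vt/C + R·V̇ + PEEP (constant-flow equation of motion).
Only the elastic term changes: ΔPIP = ΔVt / C = (535 − 580) / 96.7 = -0.4654 cmH2O.
Original PIP = 580/96.7 + 5.5×0.55 + 6 = 15.023 cmH2O; new PIP = 15.023 + (-0.4654) = 14.558 cmH2O.

14.6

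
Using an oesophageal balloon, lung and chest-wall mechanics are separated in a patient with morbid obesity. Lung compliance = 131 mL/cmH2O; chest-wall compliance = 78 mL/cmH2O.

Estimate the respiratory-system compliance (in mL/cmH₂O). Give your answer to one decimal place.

48.9

Lung and chest wall are elastances in series: 1/Crs = 1/CL + 1/Ccw.
1/Crs = 1/131 + 1/78 = 0.02045.
Crs = 48.9 mL/cmH2O.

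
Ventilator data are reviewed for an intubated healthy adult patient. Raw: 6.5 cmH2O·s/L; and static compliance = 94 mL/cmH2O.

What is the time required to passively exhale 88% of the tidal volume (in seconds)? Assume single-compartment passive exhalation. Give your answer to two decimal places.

τ = R × C = 6.5 × 94 mL/cmH2O = 6.5 × 0.094 L/cmH2O = 0.611 s.
Exhaled fraction f = 1 − e^(−t/τ) → t = −τ·ln(1 − f) = −0.611·ln(0.12) = 1.295 s.

1.30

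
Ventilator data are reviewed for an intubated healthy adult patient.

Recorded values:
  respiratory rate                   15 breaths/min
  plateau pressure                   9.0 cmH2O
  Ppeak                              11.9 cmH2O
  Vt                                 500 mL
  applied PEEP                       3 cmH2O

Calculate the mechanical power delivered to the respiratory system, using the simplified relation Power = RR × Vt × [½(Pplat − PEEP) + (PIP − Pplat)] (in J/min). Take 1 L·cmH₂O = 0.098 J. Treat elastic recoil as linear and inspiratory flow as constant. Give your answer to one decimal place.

Per-breath work = Vt × [½(Pplat−PEEP) + (PIP−Pplat)] = 0.500 × [0.5×6.0 + 2.9] = 0.500 × 5.9 = 2.95 L·cmH2O.
Power = 15 × 2.95 = 44.25 L·cmH2O/min.
× 0.098 J/(L·cmH2O) → 4.337 J/min.

4.3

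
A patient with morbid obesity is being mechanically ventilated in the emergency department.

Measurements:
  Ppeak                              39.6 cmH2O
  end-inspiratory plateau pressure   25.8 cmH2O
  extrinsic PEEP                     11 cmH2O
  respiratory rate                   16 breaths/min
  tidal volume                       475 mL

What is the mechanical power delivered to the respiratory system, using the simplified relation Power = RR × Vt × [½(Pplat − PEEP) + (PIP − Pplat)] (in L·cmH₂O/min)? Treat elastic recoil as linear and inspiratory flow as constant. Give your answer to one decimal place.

161.1

Per-breath work = Vt × [½(Pplat−PEEP) + (PIP−Pplat)] = 0.475 × [0.5×14.8 + 13.8] = 0.475 × 21.2 = 10.07 L·cmH2O.
Power = 16 × 10.07 = 161.12 L·cmH2O/min.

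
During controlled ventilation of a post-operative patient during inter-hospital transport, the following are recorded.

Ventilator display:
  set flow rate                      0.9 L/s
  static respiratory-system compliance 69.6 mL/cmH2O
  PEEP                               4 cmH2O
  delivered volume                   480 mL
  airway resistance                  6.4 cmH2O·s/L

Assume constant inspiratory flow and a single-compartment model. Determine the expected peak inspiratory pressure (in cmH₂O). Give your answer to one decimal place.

16.7

Equation of motion (constant flow): PIP = Vt/C + R·V̇ + PEEP.
PIP = 480/69.6 + 6.4×0.9 + 4 = 6.897 + 5.76 + 4 = 16.657 cmH2O.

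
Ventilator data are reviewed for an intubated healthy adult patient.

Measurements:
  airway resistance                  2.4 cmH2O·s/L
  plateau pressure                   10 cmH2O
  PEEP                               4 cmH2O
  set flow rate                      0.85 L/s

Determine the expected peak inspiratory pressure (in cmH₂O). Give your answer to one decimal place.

PIP = Pplat + Raw × flow = 10 + 2.4 × 0.85 = 10 + 2.04 = 12.04 cmH2O.

12.0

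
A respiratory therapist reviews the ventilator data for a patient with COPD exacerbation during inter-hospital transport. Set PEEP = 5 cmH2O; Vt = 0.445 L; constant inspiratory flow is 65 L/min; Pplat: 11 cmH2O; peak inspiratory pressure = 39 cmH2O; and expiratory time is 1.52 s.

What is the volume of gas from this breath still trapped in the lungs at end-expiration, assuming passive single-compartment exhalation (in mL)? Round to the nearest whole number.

Flow: 65 L/min ÷ 60 = 1.0833 L/s.
R = (PIP − Pplat)/V̇ = (39 − 11) / 1.0833 = 28.0/1.0833 = 25.847 cmH2O·s/L.
C = Vt/(Pplat − PEEP) = 445.0 / (11 − 5) = 445.0/6.0 = 74.167 mL/cmH2O.
τ = R × C = 25.847 × 0.07417 L/cmH2O = 1.917 s.
Fraction remaining = e^(−Te/τ) = e^(−1.52/1.917) = 0.4525.
Trapped volume = 445.0 × 0.4525 = 201.36 mL.

201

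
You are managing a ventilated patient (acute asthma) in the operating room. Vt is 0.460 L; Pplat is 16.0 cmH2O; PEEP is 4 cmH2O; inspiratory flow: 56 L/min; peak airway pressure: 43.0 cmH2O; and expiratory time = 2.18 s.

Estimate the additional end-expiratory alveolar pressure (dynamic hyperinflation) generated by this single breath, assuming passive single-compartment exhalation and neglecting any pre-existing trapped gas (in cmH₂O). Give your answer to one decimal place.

1.7

Flow: 56 L/min ÷ 60 = 0.9333 L/s.
R = (PIP − Pplat)/V̇ = (43.0 − 16.0) / 0.9333 = 27.0/0.9333 = 28.93 cmH2O·s/L.
C = Vt/(Pplat − PEEP) = 460.0 / (16.0 − 4) = 460.0/12.0 = 38.333 mL/cmH2O.
τ = R × C = 28.93 × 0.03833 L/cmH2O = 1.109 s.
Fraction remaining = e^(−Te/τ) = e^(−2.18/1.109) = 0.1401; trapped volume = 460.0 × 0.1401 = 64.446 mL.
Additional alveolar pressure from trapping ≈ V_trapped / C = 64.446 / 38.333 = 1.681 cmH2O.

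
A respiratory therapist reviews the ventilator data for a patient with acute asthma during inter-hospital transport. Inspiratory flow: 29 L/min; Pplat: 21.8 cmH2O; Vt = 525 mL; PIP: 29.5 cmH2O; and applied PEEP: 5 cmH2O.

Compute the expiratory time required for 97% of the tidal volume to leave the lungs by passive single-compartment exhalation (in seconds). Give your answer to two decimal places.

1.75

Flow: 29 L/min ÷ 60 = 0.4833 L/s.
R = (PIP − Pplat)/V̇ = (29.5 − 21.8) / 0.4833 = 7.7/0.4833 = 15.932 cmH2O·s/L.
C = Vt/(Pplat − PEEP) = 525.0 / (21.8 − 5) = 525.0/16.8 = 31.25 mL/cmH2O.
τ = R × C = 15.932 × 0.03125 L/cmH2O = 0.4979 s.
t = −τ·ln(1 − 0.97) = −0.4979·ln(0.03) = 1.746 s.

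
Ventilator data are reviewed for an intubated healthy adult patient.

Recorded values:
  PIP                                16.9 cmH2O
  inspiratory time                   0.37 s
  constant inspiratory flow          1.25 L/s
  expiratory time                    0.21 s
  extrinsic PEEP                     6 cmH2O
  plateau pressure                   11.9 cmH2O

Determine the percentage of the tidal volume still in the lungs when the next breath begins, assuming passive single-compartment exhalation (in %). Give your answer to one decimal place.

51.2

Vt = flow × Ti = 1.25 L/s × 0.37 s × 1000 mL/L = 462.5 mL.
R = (PIP − Pplat)/V̇ = (16.9 − 11.9) / 1.25 = 5.0/1.25 = 4.0 cmH2O·s/L.
C = Vt/(Pplat − PEEP) = 462.5 / (11.9 − 6) = 462.5/5.9 = 78.39 mL/cmH2O.
τ = R × C = 4.0 × 0.07839 L/cmH2O = 0.3136 s.
Fraction remaining at end-expiration = e^(−Te/τ) = e^(−0.21/0.3136) = 0.5119 → 51.19%.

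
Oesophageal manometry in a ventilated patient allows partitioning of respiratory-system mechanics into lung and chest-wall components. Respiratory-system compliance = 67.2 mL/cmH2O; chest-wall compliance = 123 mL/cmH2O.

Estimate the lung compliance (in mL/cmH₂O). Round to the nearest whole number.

1/CL = 1/Crs − 1/Ccw.
1/CL = 1/67.2 − 1/123 = 0.006751.
CL = 148.13 mL/cmH2O.

148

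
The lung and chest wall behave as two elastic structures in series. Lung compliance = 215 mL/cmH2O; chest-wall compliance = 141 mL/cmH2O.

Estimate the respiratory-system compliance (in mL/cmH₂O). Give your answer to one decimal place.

85.2

Lung and chest wall are elastances in series: 1/Crs = 1/CL + 1/Ccw.
1/Crs = 1/215 + 1/141 = 0.01174.
Crs = 85.179 mL/cmH2O.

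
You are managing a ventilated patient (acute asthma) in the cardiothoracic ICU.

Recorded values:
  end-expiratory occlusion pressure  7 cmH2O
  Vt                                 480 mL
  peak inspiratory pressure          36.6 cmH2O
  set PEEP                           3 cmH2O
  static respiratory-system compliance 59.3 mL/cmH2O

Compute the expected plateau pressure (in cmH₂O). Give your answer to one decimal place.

15.1

End-expiratory occlusion gives total PEEP = 7 cmH2O (intrinsic PEEP = 7 − 3 = 4). Use total PEEP for the elastic gradient.
Pplat = PEEPtotal + Vt / Cstat = 7 + 480 / 59.3 = 7 + 8.094 = 15.094 cmH2O.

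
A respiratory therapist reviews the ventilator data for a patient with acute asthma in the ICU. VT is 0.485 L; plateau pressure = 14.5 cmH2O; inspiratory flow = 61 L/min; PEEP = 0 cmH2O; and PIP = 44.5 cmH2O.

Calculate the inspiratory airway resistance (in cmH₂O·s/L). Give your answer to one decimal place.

29.5

Flow: 61 L/min ÷ 60 = 1.0167 L/s.
Raw = (PIP − Pplat) / flow = (44.5 − 14.5) / 1.0167 = 30.0 / 1.0167 = 29.507 cmH2O·s/L.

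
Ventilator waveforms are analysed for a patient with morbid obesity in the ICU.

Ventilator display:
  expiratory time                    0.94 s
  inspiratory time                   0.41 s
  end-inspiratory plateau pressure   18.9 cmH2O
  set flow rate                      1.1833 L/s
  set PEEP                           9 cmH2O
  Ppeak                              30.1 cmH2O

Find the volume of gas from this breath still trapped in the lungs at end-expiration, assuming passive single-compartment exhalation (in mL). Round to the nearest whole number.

Vt = flow × Ti = 1.1833 L/s × 0.41 s × 1000 mL/L = 485.15 mL.
R = (PIP − Pplat)/V̇ = (30.1 − 18.9) / 1.1833 = 11.2/1.1833 = 9.465 cmH2O·s/L.
C = Vt/(Pplat − PEEP) = 485.15 / (18.9 − 9) = 485.15/9.9 = 49.005 mL/cmH2O.
τ = R × C = 9.465 × 0.04901 L/cmH2O = 0.4639 s.
Fraction remaining = e^(−Te/τ) = e^(−0.94/0.4639) = 0.1318.
Trapped volume = 485.15 × 0.1318 = 63.943 mL.

64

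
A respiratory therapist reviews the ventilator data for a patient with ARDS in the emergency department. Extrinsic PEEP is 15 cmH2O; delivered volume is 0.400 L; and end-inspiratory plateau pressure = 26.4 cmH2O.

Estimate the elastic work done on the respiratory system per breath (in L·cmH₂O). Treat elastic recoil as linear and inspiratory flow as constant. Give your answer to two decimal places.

2.28

Elastic work ≈ ½ × (Pplat − PEEP) × Vt = 0.5 × (26.4 − 15) × 0.400 L = 0.5 × 11.4 × 0.400 = 2.28 L·cmH2O.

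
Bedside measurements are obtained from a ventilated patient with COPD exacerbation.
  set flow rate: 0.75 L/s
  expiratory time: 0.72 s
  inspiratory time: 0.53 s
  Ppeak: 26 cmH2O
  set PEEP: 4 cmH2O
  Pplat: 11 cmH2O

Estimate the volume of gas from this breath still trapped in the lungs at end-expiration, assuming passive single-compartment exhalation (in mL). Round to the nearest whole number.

Vt = flow × Ti = 0.75 L/s × 0.53 s × 1000 mL/L = 397.5 mL.
R = (PIP − Pplat)/V̇ = (26 − 11) / 0.75 = 15.0/0.75 = 20.0 cmH2O·s/L.
C = Vt/(Pplat − PEEP) = 397.5 / (11 − 4) = 397.5/7.0 = 56.786 mL/cmH2O.
τ = R × C = 20.0 × 0.05679 L/cmH2O = 1.136 s.
Fraction remaining = e^(−Te/τ) = e^(−0.72/1.136) = 0.5306.
Trapped volume = 397.5 × 0.5306 = 210.91 mL.

211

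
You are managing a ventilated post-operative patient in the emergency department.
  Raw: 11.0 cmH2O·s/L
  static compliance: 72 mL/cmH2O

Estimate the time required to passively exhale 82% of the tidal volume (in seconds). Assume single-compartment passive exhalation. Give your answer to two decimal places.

τ = R × C = 11.0 × 72 mL/cmH2O = 11.0 × 0.072 L/cmH2O = 0.792 s.
Exhaled fraction f = 1 − e^(−t/τ) → t = −τ·ln(1 − f) = −0.792·ln(0.18) = 1.358 s.

1.36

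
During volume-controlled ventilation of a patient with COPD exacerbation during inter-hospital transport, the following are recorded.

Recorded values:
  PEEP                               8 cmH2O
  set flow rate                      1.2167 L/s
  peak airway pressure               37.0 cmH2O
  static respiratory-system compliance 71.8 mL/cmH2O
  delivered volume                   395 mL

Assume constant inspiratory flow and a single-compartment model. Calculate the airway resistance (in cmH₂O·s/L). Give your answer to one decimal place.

19.3

Equation of motion (constant flow): PIP = Vt/C + R·V̇ + PEEP.
R·V̇ = PIP − Vt/C − PEEP = 37.0 − 395/71.8 − 8 = 37.0 − 5.501 − 8 = 23.499 cmH2O.
R = 23.499 / 1.2167 = 19.314 cmH2O·s/L.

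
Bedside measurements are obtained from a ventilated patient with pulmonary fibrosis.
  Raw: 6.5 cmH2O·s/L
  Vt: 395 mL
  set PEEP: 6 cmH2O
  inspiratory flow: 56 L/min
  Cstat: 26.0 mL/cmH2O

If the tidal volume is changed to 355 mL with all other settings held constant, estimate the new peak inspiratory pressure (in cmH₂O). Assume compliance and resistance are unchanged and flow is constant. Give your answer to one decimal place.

Flow: 56 L/min ÷ 60 = 0.9333 L/s.
PIP = Vt/C + R·V̇ + PEEP (constant-flow equation of motion).
Only the elastic term changes: ΔPIP = ΔVt / C = (355 − 395) / 26.0 = -1.538 cmH2O.
Original PIP = 395/26.0 + 6.5×0.9333 + 6 = 27.259 cmH2O; new PIP = 27.259 + (-1.538) = 25.721 cmH2O.

25.7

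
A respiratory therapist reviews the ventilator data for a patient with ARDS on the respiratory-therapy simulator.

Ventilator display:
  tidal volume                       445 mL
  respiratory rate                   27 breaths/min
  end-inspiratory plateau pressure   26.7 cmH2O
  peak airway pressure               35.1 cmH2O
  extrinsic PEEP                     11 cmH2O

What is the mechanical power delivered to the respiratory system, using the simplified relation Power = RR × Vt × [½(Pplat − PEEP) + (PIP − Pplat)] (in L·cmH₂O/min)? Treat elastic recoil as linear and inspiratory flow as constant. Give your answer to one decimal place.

Per-breath work = Vt × [½(Pplat−PEEP) + (PIP−Pplat)] = 0.445 × [0.5×15.7 + 8.4] = 0.445 × 16.25 = 7.231 L·cmH2O.
Power = 27 × 7.231 = 195.24 L·cmH2O/min.

195.2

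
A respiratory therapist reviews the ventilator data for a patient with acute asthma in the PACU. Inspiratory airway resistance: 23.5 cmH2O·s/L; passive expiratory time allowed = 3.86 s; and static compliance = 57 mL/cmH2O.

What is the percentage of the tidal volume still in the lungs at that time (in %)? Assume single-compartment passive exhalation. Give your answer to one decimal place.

5.6

τ = R × C = 23.5 × 57 mL/cmH2O = 23.5 × 0.057 L/cmH2O = 1.34 s.
Passive exhalation: V(t)/V₀ = e^(−t/τ) = e^(−3.86/1.34) = 0.0561.
Fraction remaining = 0.0561 → 5.61%.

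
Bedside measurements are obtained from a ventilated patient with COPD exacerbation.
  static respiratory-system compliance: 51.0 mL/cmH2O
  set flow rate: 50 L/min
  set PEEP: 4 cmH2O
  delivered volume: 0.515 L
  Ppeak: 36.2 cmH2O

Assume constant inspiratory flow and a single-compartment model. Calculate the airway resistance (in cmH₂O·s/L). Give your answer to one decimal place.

26.5

Flow: 50 L/min ÷ 60 = 0.8333 L/s.
Equation of motion (constant flow): PIP = Vt/C + R·V̇ + PEEP.
R·V̇ = PIP − Vt/C − PEEP = 36.2 − 515/51.0 − 4 = 36.2 − 10.098 − 4 = 22.102 cmH2O.
R = 22.102 / 0.8333 = 26.523 cmH2O·s/L.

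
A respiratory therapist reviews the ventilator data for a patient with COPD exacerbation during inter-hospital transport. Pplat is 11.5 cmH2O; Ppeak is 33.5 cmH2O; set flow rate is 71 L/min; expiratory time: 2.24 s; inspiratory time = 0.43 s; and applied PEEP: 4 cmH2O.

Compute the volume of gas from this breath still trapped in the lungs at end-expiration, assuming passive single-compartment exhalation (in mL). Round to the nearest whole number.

Flow: 71 L/min ÷ 60 = 1.1833 L/s.
Vt = flow × Ti = 1.1833 L/s × 0.43 s × 1000 mL/L = 508.82 mL.
R = (PIP − Pplat)/V̇ = (33.5 − 11.5) / 1.1833 = 22.0/1.1833 = 18.592 cmH2O·s/L.
C = Vt/(Pplat − PEEP) = 508.82 / (11.5 − 4) = 508.82/7.5 = 67.843 mL/cmH2O.
τ = R × C = 18.592 × 0.06784 L/cmH2O = 1.261 s.
Fraction remaining = e^(−Te/τ) = e^(−2.24/1.261) = 0.1693.
Trapped volume = 508.82 × 0.1693 = 86.143 mL.

86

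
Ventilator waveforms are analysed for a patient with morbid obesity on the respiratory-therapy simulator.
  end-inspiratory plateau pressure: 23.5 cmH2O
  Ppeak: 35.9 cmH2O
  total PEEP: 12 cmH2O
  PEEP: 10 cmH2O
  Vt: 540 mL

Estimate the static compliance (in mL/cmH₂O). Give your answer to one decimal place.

End-expiratory occlusion gives total PEEP = 12 cmH2O (intrinsic PEEP = 12 − 10 = 2). Use total PEEP for the elastic gradient.
Cstat = Vt / (Pplat − PEEPtotal) = 540 / (23.5 − 12) = 540 / 11.5 = 46.957 mL/cmH2O.

47.0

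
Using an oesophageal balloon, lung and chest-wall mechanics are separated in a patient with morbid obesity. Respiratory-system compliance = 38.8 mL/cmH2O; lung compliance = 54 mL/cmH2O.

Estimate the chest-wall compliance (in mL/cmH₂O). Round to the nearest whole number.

138

1/Ccw = 1/Crs − 1/CL.
1/Ccw = 1/38.8 − 1/54 = 0.007255.
Ccw = 137.84 mL/cmH2O.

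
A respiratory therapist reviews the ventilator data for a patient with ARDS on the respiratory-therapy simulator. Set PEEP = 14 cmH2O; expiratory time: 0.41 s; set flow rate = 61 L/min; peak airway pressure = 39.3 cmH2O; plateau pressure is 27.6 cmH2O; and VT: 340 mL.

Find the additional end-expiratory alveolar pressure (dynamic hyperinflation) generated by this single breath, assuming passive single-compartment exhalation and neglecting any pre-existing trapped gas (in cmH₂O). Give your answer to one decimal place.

3.3

Flow: 61 L/min ÷ 60 = 1.0167 L/s.
R = (PIP − Pplat)/V̇ = (39.3 − 27.6) / 1.0167 = 11.7/1.0167 = 11.508 cmH2O·s/L.
C = Vt/(Pplat − PEEP) = 340.0 / (27.6 − 14) = 340.0/13.6 = 25.0 mL/cmH2O.
τ = R × C = 11.508 × 0.025 L/cmH2O = 0.2877 s.
Fraction remaining = e^(−Te/τ) = e^(−0.41/0.2877) = 0.2405; trapped volume = 340.0 × 0.2405 = 81.77 mL.
Additional alveolar pressure from trapping ≈ V_trapped / C = 81.77 / 25.0 = 3.271 cmH2O.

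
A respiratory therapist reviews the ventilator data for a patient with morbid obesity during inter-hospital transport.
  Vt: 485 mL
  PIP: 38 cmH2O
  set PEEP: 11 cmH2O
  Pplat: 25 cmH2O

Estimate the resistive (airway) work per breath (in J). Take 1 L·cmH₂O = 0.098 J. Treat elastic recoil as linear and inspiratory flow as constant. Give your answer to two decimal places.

With constant inspiratory flow the resistive pressure is constant at PIP − Pplat = 38 − 25 = 13.0 cmH2O, so resistive work = 13.0 × 0.485 = 6.305 L·cmH2O.
× 0.098 J/(L·cmH2O) → 0.6179 J.

0.62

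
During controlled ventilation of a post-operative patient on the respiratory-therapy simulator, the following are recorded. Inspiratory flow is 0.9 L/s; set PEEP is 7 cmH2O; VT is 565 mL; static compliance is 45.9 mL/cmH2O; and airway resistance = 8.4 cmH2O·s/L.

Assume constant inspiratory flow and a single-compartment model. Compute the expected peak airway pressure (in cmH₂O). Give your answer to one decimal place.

Equation of motion (constant flow): PIP = Vt/C + R·V̇ + PEEP.
PIP = 565/45.9 + 8.4×0.9 + 7 = 12.309 + 7.56 + 7 = 26.869 cmH2O.

26.9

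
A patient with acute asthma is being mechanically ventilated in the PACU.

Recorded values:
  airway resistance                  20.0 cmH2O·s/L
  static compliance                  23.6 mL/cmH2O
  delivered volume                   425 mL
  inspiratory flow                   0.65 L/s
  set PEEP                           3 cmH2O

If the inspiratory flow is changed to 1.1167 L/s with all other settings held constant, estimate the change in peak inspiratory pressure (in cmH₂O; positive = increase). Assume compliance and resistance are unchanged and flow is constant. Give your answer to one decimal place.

9.3

PIP = Vt/C + R·V̇ + PEEP (constant-flow equation of motion).
Only the resistive term changes: ΔPIP = R × ΔV̇ = 20.0 × (1.1167 − 0.65) = 20.0 × 0.4667 = 9.334 cmH2O.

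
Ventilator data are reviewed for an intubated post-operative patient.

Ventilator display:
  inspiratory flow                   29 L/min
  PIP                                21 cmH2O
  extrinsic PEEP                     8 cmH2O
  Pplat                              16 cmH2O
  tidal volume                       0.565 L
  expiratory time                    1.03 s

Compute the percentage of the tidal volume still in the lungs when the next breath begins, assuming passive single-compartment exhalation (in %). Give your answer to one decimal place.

Flow: 29 L/min ÷ 60 = 0.4833 L/s.
R = (PIP − Pplat)/V̇ = (21 − 16) / 0.4833 = 5.0/0.4833 = 10.346 cmH2O·s/L.
C = Vt/(Pplat − PEEP) = 565.0 / (16 − 8) = 565.0/8.0 = 70.625 mL/cmH2O.
τ = R × C = 10.346 × 0.07063 L/cmH2O = 0.7307 s.
Fraction remaining at end-expiration = e^(−Te/τ) = e^(−1.03/0.7307) = 0.2442 → 24.42%.

24.4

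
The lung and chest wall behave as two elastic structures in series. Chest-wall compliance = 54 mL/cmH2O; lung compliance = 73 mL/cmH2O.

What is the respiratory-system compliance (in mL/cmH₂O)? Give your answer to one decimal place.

Lung and chest wall are elastances in series: 1/Crs = 1/CL + 1/Ccw.
1/Crs = 1/73 + 1/54 = 0.03222.
Crs = 31.037 mL/cmH2O.

31.0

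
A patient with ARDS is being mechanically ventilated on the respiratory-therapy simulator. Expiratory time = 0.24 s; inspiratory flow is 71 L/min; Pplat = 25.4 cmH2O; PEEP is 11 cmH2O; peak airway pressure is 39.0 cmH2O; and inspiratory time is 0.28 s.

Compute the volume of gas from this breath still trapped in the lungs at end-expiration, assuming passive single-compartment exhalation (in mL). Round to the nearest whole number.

134

Flow: 71 L/min ÷ 60 = 1.1833 L/s.
Vt = flow × Ti = 1.1833 L/s × 0.28 s × 1000 mL/L = 331.32 mL.
R = (PIP − Pplat)/V̇ = (39.0 − 25.4) / 1.1833 = 13.6/1.1833 = 11.493 cmH2O·s/L.
C = Vt/(Pplat − PEEP) = 331.32 / (25.4 − 11) = 331.32/14.4 = 23.008 mL/cmH2O.
τ = R × C = 11.493 × 0.02301 L/cmH2O = 0.2645 s.
Fraction remaining = e^(−Te/τ) = e^(−0.24/0.2645) = 0.4036.
Trapped volume = 331.32 × 0.4036 = 133.72 mL.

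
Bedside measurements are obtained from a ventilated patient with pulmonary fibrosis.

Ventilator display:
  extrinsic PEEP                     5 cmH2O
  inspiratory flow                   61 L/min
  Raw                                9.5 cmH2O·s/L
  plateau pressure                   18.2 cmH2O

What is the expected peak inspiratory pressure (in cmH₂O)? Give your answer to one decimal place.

27.9

Flow: 61 L/min ÷ 60 = 1.0167 L/s.
PIP = Pplat + Raw × flow = 18.2 + 9.5 × 1.0167 = 18.2 + 9.659 = 27.859 cmH2O.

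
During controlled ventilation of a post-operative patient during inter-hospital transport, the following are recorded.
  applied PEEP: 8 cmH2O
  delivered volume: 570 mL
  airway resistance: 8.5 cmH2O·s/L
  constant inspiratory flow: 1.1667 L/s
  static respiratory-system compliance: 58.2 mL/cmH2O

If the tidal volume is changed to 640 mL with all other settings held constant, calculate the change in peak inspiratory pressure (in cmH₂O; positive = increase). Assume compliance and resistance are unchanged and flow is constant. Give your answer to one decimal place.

PIP = Vt/C + R·V̇ + PEEP (constant-flow equation of motion).
Only the elastic term changes: ΔPIP = ΔVt / C = (640 − 570) / 58.2 = 1.203 cmH2O.

1.2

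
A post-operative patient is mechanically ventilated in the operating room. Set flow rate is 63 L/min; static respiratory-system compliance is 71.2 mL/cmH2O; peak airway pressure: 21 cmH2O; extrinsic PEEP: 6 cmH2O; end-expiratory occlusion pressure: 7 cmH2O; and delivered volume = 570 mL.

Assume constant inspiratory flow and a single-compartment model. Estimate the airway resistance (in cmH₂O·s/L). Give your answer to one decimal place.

Flow: 63 L/min ÷ 60 = 1.05 L/s.
Total PEEP = 7 cmH2O (set 6 + intrinsic 1); this is the baseline alveolar pressure.
Equation of motion (constant flow): PIP = Vt/C + R·V̇ + PEEP.
R·V̇ = PIP − Vt/C − PEEP = 21 − 570/71.2 − 7 = 21 − 8.006 − 7 = 5.994 cmH2O.
R = 5.994 / 1.05 = 5.709 cmH2O·s/L.

5.7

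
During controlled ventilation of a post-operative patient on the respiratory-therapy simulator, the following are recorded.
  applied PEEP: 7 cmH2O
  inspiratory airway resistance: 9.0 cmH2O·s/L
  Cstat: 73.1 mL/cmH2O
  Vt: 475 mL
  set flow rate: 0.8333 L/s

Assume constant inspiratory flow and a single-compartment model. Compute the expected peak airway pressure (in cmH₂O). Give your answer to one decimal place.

Equation of motion (constant flow): PIP = Vt/C + R·V̇ + PEEP.
PIP = 475/73.1 + 9.0×0.8333 + 7 = 6.498 + 7.5 + 7 = 20.998 cmH2O.

21.0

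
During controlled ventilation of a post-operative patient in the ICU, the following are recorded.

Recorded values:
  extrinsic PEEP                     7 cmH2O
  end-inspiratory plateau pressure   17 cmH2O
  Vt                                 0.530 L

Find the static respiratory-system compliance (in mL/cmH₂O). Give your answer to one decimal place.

53.0

Cstat = Vt / (Pplat − PEEP) = 530 / (17 − 7) = 530 / 10.0 = 53.0 mL/cmH2O.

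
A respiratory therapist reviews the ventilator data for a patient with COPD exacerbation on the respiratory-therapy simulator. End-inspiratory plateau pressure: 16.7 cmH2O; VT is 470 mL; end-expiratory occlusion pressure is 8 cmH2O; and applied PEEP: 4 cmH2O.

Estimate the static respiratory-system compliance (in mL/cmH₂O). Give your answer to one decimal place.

54.0

End-expiratory occlusion gives total PEEP = 8 cmH2O (intrinsic PEEP = 8 − 4 = 4). Use total PEEP for the elastic gradient.
Cstat = Vt / (Pplat − PEEPtotal) = 470 / (16.7 − 8) = 470 / 8.7 = 54.023 mL/cmH2O.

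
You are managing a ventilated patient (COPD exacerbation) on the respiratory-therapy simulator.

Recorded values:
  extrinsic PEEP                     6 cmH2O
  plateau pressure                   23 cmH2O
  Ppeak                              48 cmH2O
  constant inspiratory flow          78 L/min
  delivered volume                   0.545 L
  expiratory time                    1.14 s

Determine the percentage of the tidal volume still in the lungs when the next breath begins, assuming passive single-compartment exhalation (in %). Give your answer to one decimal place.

Flow: 78 L/min ÷ 60 = 1.3 L/s.
R = (PIP − Pplat)/V̇ = (48 − 23) / 1.3 = 25.0/1.3 = 19.231 cmH2O·s/L.
C = Vt/(Pplat − PEEP) = 545.0 / (23 − 6) = 545.0/17.0 = 32.059 mL/cmH2O.
τ = R × C = 19.231 × 0.03206 L/cmH2O = 0.6165 s.
Fraction remaining at end-expiration = e^(−Te/τ) = e^(−1.14/0.6165) = 0.1574 → 15.74%.

15.7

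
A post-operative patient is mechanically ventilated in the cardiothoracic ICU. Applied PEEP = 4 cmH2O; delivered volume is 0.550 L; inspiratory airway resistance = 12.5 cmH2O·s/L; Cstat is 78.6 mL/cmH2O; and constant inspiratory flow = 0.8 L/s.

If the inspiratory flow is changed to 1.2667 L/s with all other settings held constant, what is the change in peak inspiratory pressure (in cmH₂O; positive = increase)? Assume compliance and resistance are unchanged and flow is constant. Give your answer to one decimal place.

5.8

PIP = Vt/C + R·V̇ + PEEP (constant-flow equation of motion).
Only the resistive term changes: ΔPIP = R × ΔV̇ = 12.5 × (1.2667 − 0.8) = 12.5 × 0.4667 = 5.834 cmH2O.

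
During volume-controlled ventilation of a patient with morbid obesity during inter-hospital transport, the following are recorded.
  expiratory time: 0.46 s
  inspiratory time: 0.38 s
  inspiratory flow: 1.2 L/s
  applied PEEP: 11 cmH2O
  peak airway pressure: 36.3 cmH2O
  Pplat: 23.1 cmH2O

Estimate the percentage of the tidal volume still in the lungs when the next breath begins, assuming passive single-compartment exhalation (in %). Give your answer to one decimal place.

33.0

Vt = flow × Ti = 1.2 L/s × 0.38 s × 1000 mL/L = 456.0 mL.
R = (PIP − Pplat)/V̇ = (36.3 − 23.1) / 1.2 = 13.2/1.2 = 11.0 cmH2O·s/L.
C = Vt/(Pplat − PEEP) = 456.0 / (23.1 − 11) = 456.0/12.1 = 37.686 mL/cmH2O.
τ = R × C = 11.0 × 0.03769 L/cmH2O = 0.4146 s.
Fraction remaining at end-expiration = e^(−Te/τ) = e^(−0.46/0.4146) = 0.3297 → 32.97%.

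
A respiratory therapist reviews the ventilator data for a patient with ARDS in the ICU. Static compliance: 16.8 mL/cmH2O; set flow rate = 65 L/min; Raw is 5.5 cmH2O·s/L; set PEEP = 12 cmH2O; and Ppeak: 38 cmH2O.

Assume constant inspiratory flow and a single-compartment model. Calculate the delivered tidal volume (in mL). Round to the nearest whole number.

Flow: 65 L/min ÷ 60 = 1.0833 L/s.
Equation of motion (constant flow): PIP = Vt/C + R·V̇ + PEEP.
Vt/C = PIP − R·V̇ − PEEP = 38 − 5.958 − 12 = 20.042 cmH2O.
Vt = C × 20.042 = 16.8 × 20.042 = 336.71 mL.

337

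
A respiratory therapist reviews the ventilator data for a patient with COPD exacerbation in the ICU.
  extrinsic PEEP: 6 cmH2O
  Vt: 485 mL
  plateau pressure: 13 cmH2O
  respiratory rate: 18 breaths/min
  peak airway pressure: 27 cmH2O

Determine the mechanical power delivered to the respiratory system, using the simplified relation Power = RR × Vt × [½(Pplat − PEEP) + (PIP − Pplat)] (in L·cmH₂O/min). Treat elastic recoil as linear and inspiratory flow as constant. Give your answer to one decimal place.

Per-breath work = Vt × [½(Pplat−PEEP) + (PIP−Pplat)] = 0.485 × [0.5×7.0 + 14.0] = 0.485 × 17.5 = 8.488 L·cmH2O.
Power = 18 × 8.488 = 152.78 L·cmH2O/min.

152.8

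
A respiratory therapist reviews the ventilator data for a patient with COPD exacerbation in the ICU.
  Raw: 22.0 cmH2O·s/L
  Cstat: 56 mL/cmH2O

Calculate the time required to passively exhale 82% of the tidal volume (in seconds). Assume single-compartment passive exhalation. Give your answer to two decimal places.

τ = R × C = 22.0 × 56 mL/cmH2O = 22.0 × 0.056 L/cmH2O = 1.232 s.
Exhaled fraction f = 1 − e^(−t/τ) → t = −τ·ln(1 − f) = −1.232·ln(0.18) = 2.113 s.

2.11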